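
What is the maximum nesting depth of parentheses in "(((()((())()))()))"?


Input: "(((()((())()))()))"
Tracking depth:
  Position 0 '(': depth becomes 1
  Position 1 '(': depth becomes 2
  Position 2 '(': depth becomes 3
  Position 3 '(': depth becomes 4
  Position 4 ')': depth becomes 3
  Position 5 '(': depth becomes 4
  Position 6 '(': depth becomes 5
  Position 7 '(': depth becomes 6
  Position 8 ')': depth becomes 5
  Position 9 ')': depth becomes 4
  Position 10 '(': depth becomes 5
  Position 11 ')': depth becomes 4
  Position 12 ')': depth becomes 3
  Position 13 ')': depth becomes 2
  Position 14 '(': depth becomes 3
  Position 15 ')': depth becomes 2
  Position 16 ')': depth becomes 1
  Position 17 ')': depth becomes 0
Maximum depth reached: 6

6


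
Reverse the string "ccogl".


Input: ccogl
Reading characters right to left:
  Position 4: 'l'
  Position 3: 'g'
  Position 2: 'o'
  Position 1: 'c'
  Position 0: 'c'
Reversed: lgocc

lgocc


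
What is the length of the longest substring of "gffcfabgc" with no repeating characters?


Input: "gffcfabgc"
Sliding window (track last position of each char):
  Position 0 ('g'): window [0,0] length 1 -- new best
  Position 1 ('f'): window [0,1] length 2 -- new best
  Position 2 ('f'): repeat (last at 1), move window start to 2
  Position 2 ('f'): window [2,2] length 1
  Position 3 ('c'): window [2,3] length 2
  Position 4 ('f'): repeat (last at 2), move window start to 3
  Position 4 ('f'): window [3,4] length 2
  Position 5 ('a'): window [3,5] length 3 -- new best
  Position 6 ('b'): window [3,6] length 4 -- new best
  Position 7 ('g'): window [3,7] length 5 -- new best
  Position 8 ('c'): repeat (last at 3), move window start to 4
  Position 8 ('c'): window [4,8] length 5
Longest substring with no repeats: "cfabg" with length 5

5


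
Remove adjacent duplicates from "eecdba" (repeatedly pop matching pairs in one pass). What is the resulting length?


Input: eecdba
Stack-based adjacent duplicate removal:
  Read 'e': push. Stack: e
  Read 'e': matches stack top 'e' => pop. Stack: (empty)
  Read 'c': push. Stack: c
  Read 'd': push. Stack: cd
  Read 'b': push. Stack: cdb
  Read 'a': push. Stack: cdba
Final stack: "cdba" (length 4)

4


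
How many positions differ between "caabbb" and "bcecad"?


Comparing "caabbb" and "bcecad" position by position:
  Position 0: 'c' vs 'b' => DIFFER
  Position 1: 'a' vs 'c' => DIFFER
  Position 2: 'a' vs 'e' => DIFFER
  Position 3: 'b' vs 'c' => DIFFER
  Position 4: 'b' vs 'a' => DIFFER
  Position 5: 'b' vs 'd' => DIFFER
Positions that differ: 6

6


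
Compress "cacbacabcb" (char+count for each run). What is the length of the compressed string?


Input: cacbacabcb
Runs:
  'c' x 1 => "c1"
  'a' x 1 => "a1"
  'c' x 1 => "c1"
  'b' x 1 => "b1"
  'a' x 1 => "a1"
  'c' x 1 => "c1"
  'a' x 1 => "a1"
  'b' x 1 => "b1"
  'c' x 1 => "c1"
  'b' x 1 => "b1"
Compressed: "c1a1c1b1a1c1a1b1c1b1"
Compressed length: 20

20


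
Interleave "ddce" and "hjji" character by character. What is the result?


Interleaving "ddce" and "hjji":
  Position 0: 'd' from first, 'h' from second => "dh"
  Position 1: 'd' from first, 'j' from second => "dj"
  Position 2: 'c' from first, 'j' from second => "cj"
  Position 3: 'e' from first, 'i' from second => "ei"
Result: dhdjcjei

dhdjcjei


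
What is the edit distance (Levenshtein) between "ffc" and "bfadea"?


Computing edit distance: "ffc" -> "bfadea"
DP table:
           b    f    a    d    e    a
      0    1    2    3    4    5    6
  f   1    1    1    2    3    4    5
  f   2    2    1    2    3    4    5
  c   3    3    2    2    3    4    5
Edit distance = dp[3][6] = 5

5


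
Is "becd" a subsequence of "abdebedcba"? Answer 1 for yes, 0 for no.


Check if "becd" is a subsequence of "abdebedcba"
Greedy scan:
  Position 0 ('a'): no match needed
  Position 1 ('b'): matches sub[0] = 'b'
  Position 2 ('d'): no match needed
  Position 3 ('e'): matches sub[1] = 'e'
  Position 4 ('b'): no match needed
  Position 5 ('e'): no match needed
  Position 6 ('d'): no match needed
  Position 7 ('c'): matches sub[2] = 'c'
  Position 8 ('b'): no match needed
  Position 9 ('a'): no match needed
Only matched 3/4 characters => not a subsequence

0


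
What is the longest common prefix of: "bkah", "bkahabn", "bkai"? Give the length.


Words: bkah, bkahabn, bkai
  Position 0: all 'b' => match
  Position 1: all 'k' => match
  Position 2: all 'a' => match
  Position 3: ('h', 'h', 'i') => mismatch, stop
LCP = "bka" (length 3)

3


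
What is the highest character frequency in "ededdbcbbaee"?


Input: ededdbcbbaee
Character counts:
  'a': 1
  'b': 3
  'c': 1
  'd': 3
  'e': 4
Maximum frequency: 4

4


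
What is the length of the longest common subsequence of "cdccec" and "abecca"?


LCS of "cdccec" and "abecca"
DP table:
           a    b    e    c    c    a
      0    0    0    0    0    0    0
  c   0    0    0    0    1    1    1
  d   0    0    0    0    1    1    1
  c   0    0    0    0    1    2    2
  c   0    0    0    0    1    2    2
  e   0    0    0    1    1    2    2
  c   0    0    0    1    2    2    2
LCS length = dp[6][6] = 2

2


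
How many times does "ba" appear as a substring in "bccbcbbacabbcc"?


Searching for "ba" in "bccbcbbacabbcc"
Scanning each position:
  Position 0: "bc" => no
  Position 1: "cc" => no
  Position 2: "cb" => no
  Position 3: "bc" => no
  Position 4: "cb" => no
  Position 5: "bb" => no
  Position 6: "ba" => MATCH
  Position 7: "ac" => no
  Position 8: "ca" => no
  Position 9: "ab" => no
  Position 10: "bb" => no
  Position 11: "bc" => no
  Position 12: "cc" => no
Total occurrences: 1

1


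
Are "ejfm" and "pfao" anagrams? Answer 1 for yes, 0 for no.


Strings: "ejfm", "pfao"
Sorted first:  efjm
Sorted second: afop
Differ at position 0: 'e' vs 'a' => not anagrams

0


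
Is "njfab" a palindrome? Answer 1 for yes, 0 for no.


Input: njfab
Reversed: bafjn
  Compare pos 0 ('n') with pos 4 ('b'): MISMATCH
  Compare pos 1 ('j') with pos 3 ('a'): MISMATCH
Result: not a palindrome

0


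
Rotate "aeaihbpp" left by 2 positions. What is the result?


Input: "aeaihbpp", rotate left by 2
First 2 characters: "ae"
Remaining characters: "aihbpp"
Concatenate remaining + first: "aihbpp" + "ae" = "aihbppae"

aihbppae


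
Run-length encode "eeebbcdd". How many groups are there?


Input: eeebbcdd
Scanning for consecutive runs:
  Group 1: 'e' x 3 (positions 0-2)
  Group 2: 'b' x 2 (positions 3-4)
  Group 3: 'c' x 1 (positions 5-5)
  Group 4: 'd' x 2 (positions 6-7)
Total groups: 4

4


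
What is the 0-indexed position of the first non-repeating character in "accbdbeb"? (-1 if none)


Input: accbdbeb
Character frequencies:
  'a': 1
  'b': 3
  'c': 2
  'd': 1
  'e': 1
Scanning left to right for freq == 1:
  Position 0 ('a'): unique! => answer = 0

0


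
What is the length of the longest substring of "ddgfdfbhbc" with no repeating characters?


Input: "ddgfdfbhbc"
Sliding window (track last position of each char):
  Position 0 ('d'): window [0,0] length 1 -- new best
  Position 1 ('d'): repeat (last at 0), move window start to 1
  Position 1 ('d'): window [1,1] length 1
  Position 2 ('g'): window [1,2] length 2 -- new best
  Position 3 ('f'): window [1,3] length 3 -- new best
  Position 4 ('d'): repeat (last at 1), move window start to 2
  Position 4 ('d'): window [2,4] length 3
  Position 5 ('f'): repeat (last at 3), move window start to 4
  Position 5 ('f'): window [4,5] length 2
  Position 6 ('b'): window [4,6] length 3
  Position 7 ('h'): window [4,7] length 4 -- new best
  Position 8 ('b'): repeat (last at 6), move window start to 7
  Position 8 ('b'): window [7,8] length 2
  Position 9 ('c'): window [7,9] length 3
Longest substring with no repeats: "dfbh" with length 4

4


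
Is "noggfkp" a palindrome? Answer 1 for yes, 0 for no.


Input: noggfkp
Reversed: pkfggon
  Compare pos 0 ('n') with pos 6 ('p'): MISMATCH
  Compare pos 1 ('o') with pos 5 ('k'): MISMATCH
  Compare pos 2 ('g') with pos 4 ('f'): MISMATCH
Result: not a palindrome

0


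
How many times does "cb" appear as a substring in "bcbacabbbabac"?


Searching for "cb" in "bcbacabbbabac"
Scanning each position:
  Position 0: "bc" => no
  Position 1: "cb" => MATCH
  Position 2: "ba" => no
  Position 3: "ac" => no
  Position 4: "ca" => no
  Position 5: "ab" => no
  Position 6: "bb" => no
  Position 7: "bb" => no
  Position 8: "ba" => no
  Position 9: "ab" => no
  Position 10: "ba" => no
  Position 11: "ac" => no
Total occurrences: 1

1


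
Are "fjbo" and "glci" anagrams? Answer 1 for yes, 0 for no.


Strings: "fjbo", "glci"
Sorted first:  bfjo
Sorted second: cgil
Differ at position 0: 'b' vs 'c' => not anagrams

0


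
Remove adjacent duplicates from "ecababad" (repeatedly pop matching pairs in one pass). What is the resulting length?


Input: ecababad
Stack-based adjacent duplicate removal:
  Read 'e': push. Stack: e
  Read 'c': push. Stack: ec
  Read 'a': push. Stack: eca
  Read 'b': push. Stack: ecab
  Read 'a': push. Stack: ecaba
  Read 'b': push. Stack: ecabab
  Read 'a': push. Stack: ecababa
  Read 'd': push. Stack: ecababad
Final stack: "ecababad" (length 8)

8


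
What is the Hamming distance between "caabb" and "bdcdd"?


Comparing "caabb" and "bdcdd" position by position:
  Position 0: 'c' vs 'b' => differ
  Position 1: 'a' vs 'd' => differ
  Position 2: 'a' vs 'c' => differ
  Position 3: 'b' vs 'd' => differ
  Position 4: 'b' vs 'd' => differ
Total differences (Hamming distance): 5

5


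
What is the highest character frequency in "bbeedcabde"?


Input: bbeedcabde
Character counts:
  'a': 1
  'b': 3
  'c': 1
  'd': 2
  'e': 3
Maximum frequency: 3

3


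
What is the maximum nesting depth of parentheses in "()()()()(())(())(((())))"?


Input: "()()()()(())(())(((())))"
Tracking depth:
  Position 0 '(': depth becomes 1
  Position 1 ')': depth becomes 0
  Position 2 '(': depth becomes 1
  Position 3 ')': depth becomes 0
  Position 4 '(': depth becomes 1
  Position 5 ')': depth becomes 0
  Position 6 '(': depth becomes 1
  Position 7 ')': depth becomes 0
  Position 8 '(': depth becomes 1
  Position 9 '(': depth becomes 2
  Position 10 ')': depth becomes 1
  Position 11 ')': depth becomes 0
  Position 12 '(': depth becomes 1
  Position 13 '(': depth becomes 2
  Position 14 ')': depth becomes 1
  Position 15 ')': depth becomes 0
  Position 16 '(': depth becomes 1
  Position 17 '(': depth becomes 2
  Position 18 '(': depth becomes 3
  Position 19 '(': depth becomes 4
  Position 20 ')': depth becomes 3
  Position 21 ')': depth becomes 2
  Position 22 ')': depth becomes 1
  Position 23 ')': depth becomes 0
Maximum depth reached: 4

4


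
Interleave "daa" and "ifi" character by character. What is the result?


Interleaving "daa" and "ifi":
  Position 0: 'd' from first, 'i' from second => "di"
  Position 1: 'a' from first, 'f' from second => "af"
  Position 2: 'a' from first, 'i' from second => "ai"
Result: diafai

diafai


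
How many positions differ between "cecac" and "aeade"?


Comparing "cecac" and "aeade" position by position:
  Position 0: 'c' vs 'a' => DIFFER
  Position 1: 'e' vs 'e' => same
  Position 2: 'c' vs 'a' => DIFFER
  Position 3: 'a' vs 'd' => DIFFER
  Position 4: 'c' vs 'e' => DIFFER
Positions that differ: 4

4


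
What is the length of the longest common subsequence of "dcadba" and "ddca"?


LCS of "dcadba" and "ddca"
DP table:
           d    d    c    a
      0    0    0    0    0
  d   0    1    1    1    1
  c   0    1    1    2    2
  a   0    1    1    2    3
  d   0    1    2    2    3
  b   0    1    2    2    3
  a   0    1    2    2    3
LCS length = dp[6][4] = 3

3


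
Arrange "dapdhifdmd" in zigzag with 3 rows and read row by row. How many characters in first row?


Zigzag "dapdhifdmd" into 3 rows:
Placing characters:
  'd' => row 0
  'a' => row 1
  'p' => row 2
  'd' => row 1
  'h' => row 0
  'i' => row 1
  'f' => row 2
  'd' => row 1
  'm' => row 0
  'd' => row 1
Rows:
  Row 0: "dhm"
  Row 1: "adidd"
  Row 2: "pf"
First row length: 3

3


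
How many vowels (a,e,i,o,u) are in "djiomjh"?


Input: djiomjh
Checking each character:
  'd' at position 0: consonant
  'j' at position 1: consonant
  'i' at position 2: vowel (running total: 1)
  'o' at position 3: vowel (running total: 2)
  'm' at position 4: consonant
  'j' at position 5: consonant
  'h' at position 6: consonant
Total vowels: 2

2


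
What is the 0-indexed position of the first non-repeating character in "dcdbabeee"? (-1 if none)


Input: dcdbabeee
Character frequencies:
  'a': 1
  'b': 2
  'c': 1
  'd': 2
  'e': 3
Scanning left to right for freq == 1:
  Position 0 ('d'): freq=2, skip
  Position 1 ('c'): unique! => answer = 1

1


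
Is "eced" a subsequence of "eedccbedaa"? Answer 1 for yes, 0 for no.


Check if "eced" is a subsequence of "eedccbedaa"
Greedy scan:
  Position 0 ('e'): matches sub[0] = 'e'
  Position 1 ('e'): no match needed
  Position 2 ('d'): no match needed
  Position 3 ('c'): matches sub[1] = 'c'
  Position 4 ('c'): no match needed
  Position 5 ('b'): no match needed
  Position 6 ('e'): matches sub[2] = 'e'
  Position 7 ('d'): matches sub[3] = 'd'
  Position 8 ('a'): no match needed
  Position 9 ('a'): no match needed
All 4 characters matched => is a subsequence

1


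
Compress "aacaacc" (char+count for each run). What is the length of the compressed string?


Input: aacaacc
Runs:
  'a' x 2 => "a2"
  'c' x 1 => "c1"
  'a' x 2 => "a2"
  'c' x 2 => "c2"
Compressed: "a2c1a2c2"
Compressed length: 8

8


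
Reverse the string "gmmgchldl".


Input: gmmgchldl
Reading characters right to left:
  Position 8: 'l'
  Position 7: 'd'
  Position 6: 'l'
  Position 5: 'h'
  Position 4: 'c'
  Position 3: 'g'
  Position 2: 'm'
  Position 1: 'm'
  Position 0: 'g'
Reversed: ldlhcgmmg

ldlhcgmmg


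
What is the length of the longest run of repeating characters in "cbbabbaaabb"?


Input: "cbbabbaaabb"
Scanning for longest run:
  Position 1 ('b'): new char, reset run to 1
  Position 2 ('b'): continues run of 'b', length=2
  Position 3 ('a'): new char, reset run to 1
  Position 4 ('b'): new char, reset run to 1
  Position 5 ('b'): continues run of 'b', length=2
  Position 6 ('a'): new char, reset run to 1
  Position 7 ('a'): continues run of 'a', length=2
  Position 8 ('a'): continues run of 'a', length=3
  Position 9 ('b'): new char, reset run to 1
  Position 10 ('b'): continues run of 'b', length=2
Longest run: 'a' with length 3

3


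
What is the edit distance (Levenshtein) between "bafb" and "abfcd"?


Computing edit distance: "bafb" -> "abfcd"
DP table:
           a    b    f    c    d
      0    1    2    3    4    5
  b   1    1    1    2    3    4
  a   2    1    2    2    3    4
  f   3    2    2    2    3    4
  b   4    3    2    3    3    4
Edit distance = dp[4][5] = 4

4


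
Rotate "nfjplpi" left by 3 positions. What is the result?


Input: "nfjplpi", rotate left by 3
First 3 characters: "nfj"
Remaining characters: "plpi"
Concatenate remaining + first: "plpi" + "nfj" = "plpinfj"

plpinfj


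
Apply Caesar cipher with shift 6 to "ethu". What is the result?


Caesar cipher: shift "ethu" by 6
  'e' (pos 4) + 6 = pos 10 = 'k'
  't' (pos 19) + 6 = pos 25 = 'z'
  'h' (pos 7) + 6 = pos 13 = 'n'
  'u' (pos 20) + 6 = pos 0 = 'a'
Result: kzna

kzna


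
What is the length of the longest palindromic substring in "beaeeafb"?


Input: "beaeeafb"
Checking substrings for palindromes:
  [2:6] "aeea" (len 4) => palindrome
  [1:4] "eae" (len 3) => palindrome
  [3:5] "ee" (len 2) => palindrome
Longest palindromic substring: "aeea" with length 4

4


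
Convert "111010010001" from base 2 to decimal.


Input: "111010010001" in base 2
Positional expansion:
  Digit '1' (value 1) x 2^11 = 2048
  Digit '1' (value 1) x 2^10 = 1024
  Digit '1' (value 1) x 2^9 = 512
  Digit '0' (value 0) x 2^8 = 0
  Digit '1' (value 1) x 2^7 = 128
  Digit '0' (value 0) x 2^6 = 0
  Digit '0' (value 0) x 2^5 = 0
  Digit '1' (value 1) x 2^4 = 16
  Digit '0' (value 0) x 2^3 = 0
  Digit '0' (value 0) x 2^2 = 0
  Digit '0' (value 0) x 2^1 = 0
  Digit '1' (value 1) x 2^0 = 1
Sum = 3729

3729


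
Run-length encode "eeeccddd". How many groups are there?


Input: eeeccddd
Scanning for consecutive runs:
  Group 1: 'e' x 3 (positions 0-2)
  Group 2: 'c' x 2 (positions 3-4)
  Group 3: 'd' x 3 (positions 5-7)
Total groups: 3

3


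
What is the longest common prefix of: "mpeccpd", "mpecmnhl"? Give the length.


Words: mpeccpd, mpecmnhl
  Position 0: all 'm' => match
  Position 1: all 'p' => match
  Position 2: all 'e' => match
  Position 3: all 'c' => match
  Position 4: ('c', 'm') => mismatch, stop
LCP = "mpec" (length 4)

4


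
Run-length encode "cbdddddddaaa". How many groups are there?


Input: cbdddddddaaa
Scanning for consecutive runs:
  Group 1: 'c' x 1 (positions 0-0)
  Group 2: 'b' x 1 (positions 1-1)
  Group 3: 'd' x 7 (positions 2-8)
  Group 4: 'a' x 3 (positions 9-11)
Total groups: 4

4


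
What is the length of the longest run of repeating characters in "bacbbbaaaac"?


Input: "bacbbbaaaac"
Scanning for longest run:
  Position 1 ('a'): new char, reset run to 1
  Position 2 ('c'): new char, reset run to 1
  Position 3 ('b'): new char, reset run to 1
  Position 4 ('b'): continues run of 'b', length=2
  Position 5 ('b'): continues run of 'b', length=3
  Position 6 ('a'): new char, reset run to 1
  Position 7 ('a'): continues run of 'a', length=2
  Position 8 ('a'): continues run of 'a', length=3
  Position 9 ('a'): continues run of 'a', length=4
  Position 10 ('c'): new char, reset run to 1
Longest run: 'a' with length 4

4


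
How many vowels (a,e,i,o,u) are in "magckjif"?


Input: magckjif
Checking each character:
  'm' at position 0: consonant
  'a' at position 1: vowel (running total: 1)
  'g' at position 2: consonant
  'c' at position 3: consonant
  'k' at position 4: consonant
  'j' at position 5: consonant
  'i' at position 6: vowel (running total: 2)
  'f' at position 7: consonant
Total vowels: 2

2


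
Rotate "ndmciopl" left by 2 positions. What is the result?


Input: "ndmciopl", rotate left by 2
First 2 characters: "nd"
Remaining characters: "mciopl"
Concatenate remaining + first: "mciopl" + "nd" = "mcioplnd"

mcioplnd


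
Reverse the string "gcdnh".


Input: gcdnh
Reading characters right to left:
  Position 4: 'h'
  Position 3: 'n'
  Position 2: 'd'
  Position 1: 'c'
  Position 0: 'g'
Reversed: hndcg

hndcg


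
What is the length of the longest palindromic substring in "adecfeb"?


Input: "adecfeb"
Checking substrings for palindromes:
  No multi-char palindromic substrings found
Longest palindromic substring: "a" with length 1

1


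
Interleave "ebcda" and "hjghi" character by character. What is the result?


Interleaving "ebcda" and "hjghi":
  Position 0: 'e' from first, 'h' from second => "eh"
  Position 1: 'b' from first, 'j' from second => "bj"
  Position 2: 'c' from first, 'g' from second => "cg"
  Position 3: 'd' from first, 'h' from second => "dh"
  Position 4: 'a' from first, 'i' from second => "ai"
Result: ehbjcgdhai

ehbjcgdhai


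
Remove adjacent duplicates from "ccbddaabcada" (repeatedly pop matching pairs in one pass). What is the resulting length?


Input: ccbddaabcada
Stack-based adjacent duplicate removal:
  Read 'c': push. Stack: c
  Read 'c': matches stack top 'c' => pop. Stack: (empty)
  Read 'b': push. Stack: b
  Read 'd': push. Stack: bd
  Read 'd': matches stack top 'd' => pop. Stack: b
  Read 'a': push. Stack: ba
  Read 'a': matches stack top 'a' => pop. Stack: b
  Read 'b': matches stack top 'b' => pop. Stack: (empty)
  Read 'c': push. Stack: c
  Read 'a': push. Stack: ca
  Read 'd': push. Stack: cad
  Read 'a': push. Stack: cada
Final stack: "cada" (length 4)

4


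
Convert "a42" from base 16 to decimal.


Input: "a42" in base 16
Positional expansion:
  Digit 'a' (value 10) x 16^2 = 2560
  Digit '4' (value 4) x 16^1 = 64
  Digit '2' (value 2) x 16^0 = 2
Sum = 2626

2626


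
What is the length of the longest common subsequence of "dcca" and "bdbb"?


LCS of "dcca" and "bdbb"
DP table:
           b    d    b    b
      0    0    0    0    0
  d   0    0    1    1    1
  c   0    0    1    1    1
  c   0    0    1    1    1
  a   0    0    1    1    1
LCS length = dp[4][4] = 1

1


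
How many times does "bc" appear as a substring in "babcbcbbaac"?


Searching for "bc" in "babcbcbbaac"
Scanning each position:
  Position 0: "ba" => no
  Position 1: "ab" => no
  Position 2: "bc" => MATCH
  Position 3: "cb" => no
  Position 4: "bc" => MATCH
  Position 5: "cb" => no
  Position 6: "bb" => no
  Position 7: "ba" => no
  Position 8: "aa" => no
  Position 9: "ac" => no
Total occurrences: 2

2


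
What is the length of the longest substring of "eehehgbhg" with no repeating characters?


Input: "eehehgbhg"
Sliding window (track last position of each char):
  Position 0 ('e'): window [0,0] length 1 -- new best
  Position 1 ('e'): repeat (last at 0), move window start to 1
  Position 1 ('e'): window [1,1] length 1
  Position 2 ('h'): window [1,2] length 2 -- new best
  Position 3 ('e'): repeat (last at 1), move window start to 2
  Position 3 ('e'): window [2,3] length 2
  Position 4 ('h'): repeat (last at 2), move window start to 3
  Position 4 ('h'): window [3,4] length 2
  Position 5 ('g'): window [3,5] length 3 -- new best
  Position 6 ('b'): window [3,6] length 4 -- new best
  Position 7 ('h'): repeat (last at 4), move window start to 5
  Position 7 ('h'): window [5,7] length 3
  Position 8 ('g'): repeat (last at 5), move window start to 6
  Position 8 ('g'): window [6,8] length 3
Longest substring with no repeats: "ehgb" with length 4

4


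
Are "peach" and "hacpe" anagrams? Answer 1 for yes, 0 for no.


Strings: "peach", "hacpe"
Sorted first:  acehp
Sorted second: acehp
Sorted forms match => anagrams

1


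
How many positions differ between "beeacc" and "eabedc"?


Comparing "beeacc" and "eabedc" position by position:
  Position 0: 'b' vs 'e' => DIFFER
  Position 1: 'e' vs 'a' => DIFFER
  Position 2: 'e' vs 'b' => DIFFER
  Position 3: 'a' vs 'e' => DIFFER
  Position 4: 'c' vs 'd' => DIFFER
  Position 5: 'c' vs 'c' => same
Positions that differ: 5

5


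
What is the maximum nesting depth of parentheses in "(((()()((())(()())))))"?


Input: "(((()()((())(()())))))"
Tracking depth:
  Position 0 '(': depth becomes 1
  Position 1 '(': depth becomes 2
  Position 2 '(': depth becomes 3
  Position 3 '(': depth becomes 4
  Position 4 ')': depth becomes 3
  Position 5 '(': depth becomes 4
  Position 6 ')': depth becomes 3
  Position 7 '(': depth becomes 4
  Position 8 '(': depth becomes 5
  Position 9 '(': depth becomes 6
  Position 10 ')': depth becomes 5
  Position 11 ')': depth becomes 4
  Position 12 '(': depth becomes 5
  Position 13 '(': depth becomes 6
  Position 14 ')': depth becomes 5
  Position 15 '(': depth becomes 6
  Position 16 ')': depth becomes 5
  Position 17 ')': depth becomes 4
  Position 18 ')': depth becomes 3
  Position 19 ')': depth becomes 2
  Position 20 ')': depth becomes 1
  Position 21 ')': depth becomes 0
Maximum depth reached: 6

6


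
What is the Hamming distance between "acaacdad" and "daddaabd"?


Comparing "acaacdad" and "daddaabd" position by position:
  Position 0: 'a' vs 'd' => differ
  Position 1: 'c' vs 'a' => differ
  Position 2: 'a' vs 'd' => differ
  Position 3: 'a' vs 'd' => differ
  Position 4: 'c' vs 'a' => differ
  Position 5: 'd' vs 'a' => differ
  Position 6: 'a' vs 'b' => differ
  Position 7: 'd' vs 'd' => same
Total differences (Hamming distance): 7

7


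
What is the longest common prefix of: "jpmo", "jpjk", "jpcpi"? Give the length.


Words: jpmo, jpjk, jpcpi
  Position 0: all 'j' => match
  Position 1: all 'p' => match
  Position 2: ('m', 'j', 'c') => mismatch, stop
LCP = "jp" (length 2)

2


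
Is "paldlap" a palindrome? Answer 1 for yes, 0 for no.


Input: paldlap
Reversed: paldlap
  Compare pos 0 ('p') with pos 6 ('p'): match
  Compare pos 1 ('a') with pos 5 ('a'): match
  Compare pos 2 ('l') with pos 4 ('l'): match
Result: palindrome

1


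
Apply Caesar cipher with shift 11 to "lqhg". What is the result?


Caesar cipher: shift "lqhg" by 11
  'l' (pos 11) + 11 = pos 22 = 'w'
  'q' (pos 16) + 11 = pos 1 = 'b'
  'h' (pos 7) + 11 = pos 18 = 's'
  'g' (pos 6) + 11 = pos 17 = 'r'
Result: wbsr

wbsr


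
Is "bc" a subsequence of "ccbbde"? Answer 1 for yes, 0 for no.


Check if "bc" is a subsequence of "ccbbde"
Greedy scan:
  Position 0 ('c'): no match needed
  Position 1 ('c'): no match needed
  Position 2 ('b'): matches sub[0] = 'b'
  Position 3 ('b'): no match needed
  Position 4 ('d'): no match needed
  Position 5 ('e'): no match needed
Only matched 1/2 characters => not a subsequence

0


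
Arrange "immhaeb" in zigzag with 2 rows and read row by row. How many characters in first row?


Zigzag "immhaeb" into 2 rows:
Placing characters:
  'i' => row 0
  'm' => row 1
  'm' => row 0
  'h' => row 1
  'a' => row 0
  'e' => row 1
  'b' => row 0
Rows:
  Row 0: "imab"
  Row 1: "mhe"
First row length: 4

4


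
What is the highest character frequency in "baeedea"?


Input: baeedea
Character counts:
  'a': 2
  'b': 1
  'd': 1
  'e': 3
Maximum frequency: 3

3


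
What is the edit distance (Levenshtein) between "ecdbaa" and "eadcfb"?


Computing edit distance: "ecdbaa" -> "eadcfb"
DP table:
           e    a    d    c    f    b
      0    1    2    3    4    5    6
  e   1    0    1    2    3    4    5
  c   2    1    1    2    2    3    4
  d   3    2    2    1    2    3    4
  b   4    3    3    2    2    3    3
  a   5    4    3    3    3    3    4
  a   6    5    4    4    4    4    4
Edit distance = dp[6][6] = 4

4


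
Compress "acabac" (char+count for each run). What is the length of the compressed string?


Input: acabac
Runs:
  'a' x 1 => "a1"
  'c' x 1 => "c1"
  'a' x 1 => "a1"
  'b' x 1 => "b1"
  'a' x 1 => "a1"
  'c' x 1 => "c1"
Compressed: "a1c1a1b1a1c1"
Compressed length: 12

12


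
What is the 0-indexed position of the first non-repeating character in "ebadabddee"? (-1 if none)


Input: ebadabddee
Character frequencies:
  'a': 2
  'b': 2
  'd': 3
  'e': 3
Scanning left to right for freq == 1:
  Position 0 ('e'): freq=3, skip
  Position 1 ('b'): freq=2, skip
  Position 2 ('a'): freq=2, skip
  Position 3 ('d'): freq=3, skip
  Position 4 ('a'): freq=2, skip
  Position 5 ('b'): freq=2, skip
  Position 6 ('d'): freq=3, skip
  Position 7 ('d'): freq=3, skip
  Position 8 ('e'): freq=3, skip
  Position 9 ('e'): freq=3, skip
  No unique character found => answer = -1

-1


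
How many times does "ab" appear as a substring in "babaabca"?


Searching for "ab" in "babaabca"
Scanning each position:
  Position 0: "ba" => no
  Position 1: "ab" => MATCH
  Position 2: "ba" => no
  Position 3: "aa" => no
  Position 4: "ab" => MATCH
  Position 5: "bc" => no
  Position 6: "ca" => no
Total occurrences: 2

2


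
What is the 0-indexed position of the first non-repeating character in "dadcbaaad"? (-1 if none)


Input: dadcbaaad
Character frequencies:
  'a': 4
  'b': 1
  'c': 1
  'd': 3
Scanning left to right for freq == 1:
  Position 0 ('d'): freq=3, skip
  Position 1 ('a'): freq=4, skip
  Position 2 ('d'): freq=3, skip
  Position 3 ('c'): unique! => answer = 3

3


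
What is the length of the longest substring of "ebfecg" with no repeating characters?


Input: "ebfecg"
Sliding window (track last position of each char):
  Position 0 ('e'): window [0,0] length 1 -- new best
  Position 1 ('b'): window [0,1] length 2 -- new best
  Position 2 ('f'): window [0,2] length 3 -- new best
  Position 3 ('e'): repeat (last at 0), move window start to 1
  Position 3 ('e'): window [1,3] length 3
  Position 4 ('c'): window [1,4] length 4 -- new best
  Position 5 ('g'): window [1,5] length 5 -- new best
Longest substring with no repeats: "bfecg" with length 5

5


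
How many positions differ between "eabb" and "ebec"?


Comparing "eabb" and "ebec" position by position:
  Position 0: 'e' vs 'e' => same
  Position 1: 'a' vs 'b' => DIFFER
  Position 2: 'b' vs 'e' => DIFFER
  Position 3: 'b' vs 'c' => DIFFER
Positions that differ: 3

3


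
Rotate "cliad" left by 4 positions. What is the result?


Input: "cliad", rotate left by 4
First 4 characters: "clia"
Remaining characters: "d"
Concatenate remaining + first: "d" + "clia" = "dclia"

dclia


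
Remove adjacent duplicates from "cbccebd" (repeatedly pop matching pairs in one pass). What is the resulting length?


Input: cbccebd
Stack-based adjacent duplicate removal:
  Read 'c': push. Stack: c
  Read 'b': push. Stack: cb
  Read 'c': push. Stack: cbc
  Read 'c': matches stack top 'c' => pop. Stack: cb
  Read 'e': push. Stack: cbe
  Read 'b': push. Stack: cbeb
  Read 'd': push. Stack: cbebd
Final stack: "cbebd" (length 5)

5


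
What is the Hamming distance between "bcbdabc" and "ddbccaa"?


Comparing "bcbdabc" and "ddbccaa" position by position:
  Position 0: 'b' vs 'd' => differ
  Position 1: 'c' vs 'd' => differ
  Position 2: 'b' vs 'b' => same
  Position 3: 'd' vs 'c' => differ
  Position 4: 'a' vs 'c' => differ
  Position 5: 'b' vs 'a' => differ
  Position 6: 'c' vs 'a' => differ
Total differences (Hamming distance): 6

6


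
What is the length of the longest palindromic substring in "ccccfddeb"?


Input: "ccccfddeb"
Checking substrings for palindromes:
  [0:4] "cccc" (len 4) => palindrome
  [0:3] "ccc" (len 3) => palindrome
  [1:4] "ccc" (len 3) => palindrome
  [0:2] "cc" (len 2) => palindrome
  [1:3] "cc" (len 2) => palindrome
  [2:4] "cc" (len 2) => palindrome
Longest palindromic substring: "cccc" with length 4

4


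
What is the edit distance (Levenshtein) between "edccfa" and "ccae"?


Computing edit distance: "edccfa" -> "ccae"
DP table:
           c    c    a    e
      0    1    2    3    4
  e   1    1    2    3    3
  d   2    2    2    3    4
  c   3    2    2    3    4
  c   4    3    2    3    4
  f   5    4    3    3    4
  a   6    5    4    3    4
Edit distance = dp[6][4] = 4

4


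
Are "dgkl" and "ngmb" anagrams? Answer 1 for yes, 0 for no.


Strings: "dgkl", "ngmb"
Sorted first:  dgkl
Sorted second: bgmn
Differ at position 0: 'd' vs 'b' => not anagrams

0


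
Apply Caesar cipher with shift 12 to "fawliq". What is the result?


Caesar cipher: shift "fawliq" by 12
  'f' (pos 5) + 12 = pos 17 = 'r'
  'a' (pos 0) + 12 = pos 12 = 'm'
  'w' (pos 22) + 12 = pos 8 = 'i'
  'l' (pos 11) + 12 = pos 23 = 'x'
  'i' (pos 8) + 12 = pos 20 = 'u'
  'q' (pos 16) + 12 = pos 2 = 'c'
Result: rmixuc

rmixuc


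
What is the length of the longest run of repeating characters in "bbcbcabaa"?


Input: "bbcbcabaa"
Scanning for longest run:
  Position 1 ('b'): continues run of 'b', length=2
  Position 2 ('c'): new char, reset run to 1
  Position 3 ('b'): new char, reset run to 1
  Position 4 ('c'): new char, reset run to 1
  Position 5 ('a'): new char, reset run to 1
  Position 6 ('b'): new char, reset run to 1
  Position 7 ('a'): new char, reset run to 1
  Position 8 ('a'): continues run of 'a', length=2
Longest run: 'b' with length 2

2


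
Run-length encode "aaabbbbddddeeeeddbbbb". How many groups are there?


Input: aaabbbbddddeeeeddbbbb
Scanning for consecutive runs:
  Group 1: 'a' x 3 (positions 0-2)
  Group 2: 'b' x 4 (positions 3-6)
  Group 3: 'd' x 4 (positions 7-10)
  Group 4: 'e' x 4 (positions 11-14)
  Group 5: 'd' x 2 (positions 15-16)
  Group 6: 'b' x 4 (positions 17-20)
Total groups: 6

6


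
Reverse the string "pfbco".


Input: pfbco
Reading characters right to left:
  Position 4: 'o'
  Position 3: 'c'
  Position 2: 'b'
  Position 1: 'f'
  Position 0: 'p'
Reversed: ocbfp

ocbfp


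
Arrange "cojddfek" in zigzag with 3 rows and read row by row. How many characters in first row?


Zigzag "cojddfek" into 3 rows:
Placing characters:
  'c' => row 0
  'o' => row 1
  'j' => row 2
  'd' => row 1
  'd' => row 0
  'f' => row 1
  'e' => row 2
  'k' => row 1
Rows:
  Row 0: "cd"
  Row 1: "odfk"
  Row 2: "je"
First row length: 2

2


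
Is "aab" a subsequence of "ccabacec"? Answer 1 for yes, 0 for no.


Check if "aab" is a subsequence of "ccabacec"
Greedy scan:
  Position 0 ('c'): no match needed
  Position 1 ('c'): no match needed
  Position 2 ('a'): matches sub[0] = 'a'
  Position 3 ('b'): no match needed
  Position 4 ('a'): matches sub[1] = 'a'
  Position 5 ('c'): no match needed
  Position 6 ('e'): no match needed
  Position 7 ('c'): no match needed
Only matched 2/3 characters => not a subsequence

0


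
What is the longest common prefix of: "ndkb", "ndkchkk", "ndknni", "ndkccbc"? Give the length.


Words: ndkb, ndkchkk, ndknni, ndkccbc
  Position 0: all 'n' => match
  Position 1: all 'd' => match
  Position 2: all 'k' => match
  Position 3: ('b', 'c', 'n', 'c') => mismatch, stop
LCP = "ndk" (length 3)

3


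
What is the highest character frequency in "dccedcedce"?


Input: dccedcedce
Character counts:
  'c': 4
  'd': 3
  'e': 3
Maximum frequency: 4

4


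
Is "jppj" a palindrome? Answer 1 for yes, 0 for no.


Input: jppj
Reversed: jppj
  Compare pos 0 ('j') with pos 3 ('j'): match
  Compare pos 1 ('p') with pos 2 ('p'): match
Result: palindrome

1


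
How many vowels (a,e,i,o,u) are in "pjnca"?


Input: pjnca
Checking each character:
  'p' at position 0: consonant
  'j' at position 1: consonant
  'n' at position 2: consonant
  'c' at position 3: consonant
  'a' at position 4: vowel (running total: 1)
Total vowels: 1

1


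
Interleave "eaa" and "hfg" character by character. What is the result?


Interleaving "eaa" and "hfg":
  Position 0: 'e' from first, 'h' from second => "eh"
  Position 1: 'a' from first, 'f' from second => "af"
  Position 2: 'a' from first, 'g' from second => "ag"
Result: ehafag

ehafag


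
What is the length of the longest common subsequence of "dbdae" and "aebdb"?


LCS of "dbdae" and "aebdb"
DP table:
           a    e    b    d    b
      0    0    0    0    0    0
  d   0    0    0    0    1    1
  b   0    0    0    1    1    2
  d   0    0    0    1    2    2
  a   0    1    1    1    2    2
  e   0    1    2    2    2    2
LCS length = dp[5][5] = 2

2


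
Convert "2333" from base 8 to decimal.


Input: "2333" in base 8
Positional expansion:
  Digit '2' (value 2) x 8^3 = 1024
  Digit '3' (value 3) x 8^2 = 192
  Digit '3' (value 3) x 8^1 = 24
  Digit '3' (value 3) x 8^0 = 3
Sum = 1243

1243


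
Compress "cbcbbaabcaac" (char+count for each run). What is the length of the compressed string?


Input: cbcbbaabcaac
Runs:
  'c' x 1 => "c1"
  'b' x 1 => "b1"
  'c' x 1 => "c1"
  'b' x 2 => "b2"
  'a' x 2 => "a2"
  'b' x 1 => "b1"
  'c' x 1 => "c1"
  'a' x 2 => "a2"
  'c' x 1 => "c1"
Compressed: "c1b1c1b2a2b1c1a2c1"
Compressed length: 18

18


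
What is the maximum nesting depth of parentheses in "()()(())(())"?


Input: "()()(())(())"
Tracking depth:
  Position 0 '(': depth becomes 1
  Position 1 ')': depth becomes 0
  Position 2 '(': depth becomes 1
  Position 3 ')': depth becomes 0
  Position 4 '(': depth becomes 1
  Position 5 '(': depth becomes 2
  Position 6 ')': depth becomes 1
  Position 7 ')': depth becomes 0
  Position 8 '(': depth becomes 1
  Position 9 '(': depth becomes 2
  Position 10 ')': depth becomes 1
  Position 11 ')': depth becomes 0
Maximum depth reached: 2

2


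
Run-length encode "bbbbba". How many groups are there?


Input: bbbbba
Scanning for consecutive runs:
  Group 1: 'b' x 5 (positions 0-4)
  Group 2: 'a' x 1 (positions 5-5)
Total groups: 2

2


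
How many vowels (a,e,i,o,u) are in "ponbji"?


Input: ponbji
Checking each character:
  'p' at position 0: consonant
  'o' at position 1: vowel (running total: 1)
  'n' at position 2: consonant
  'b' at position 3: consonant
  'j' at position 4: consonant
  'i' at position 5: vowel (running total: 2)
Total vowels: 2

2


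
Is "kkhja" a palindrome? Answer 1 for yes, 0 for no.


Input: kkhja
Reversed: ajhkk
  Compare pos 0 ('k') with pos 4 ('a'): MISMATCH
  Compare pos 1 ('k') with pos 3 ('j'): MISMATCH
Result: not a palindrome

0


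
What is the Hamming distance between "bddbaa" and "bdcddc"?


Comparing "bddbaa" and "bdcddc" position by position:
  Position 0: 'b' vs 'b' => same
  Position 1: 'd' vs 'd' => same
  Position 2: 'd' vs 'c' => differ
  Position 3: 'b' vs 'd' => differ
  Position 4: 'a' vs 'd' => differ
  Position 5: 'a' vs 'c' => differ
Total differences (Hamming distance): 4

4


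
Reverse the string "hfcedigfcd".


Input: hfcedigfcd
Reading characters right to left:
  Position 9: 'd'
  Position 8: 'c'
  Position 7: 'f'
  Position 6: 'g'
  Position 5: 'i'
  Position 4: 'd'
  Position 3: 'e'
  Position 2: 'c'
  Position 1: 'f'
  Position 0: 'h'
Reversed: dcfgidecfh

dcfgidecfh


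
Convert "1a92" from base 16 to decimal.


Input: "1a92" in base 16
Positional expansion:
  Digit '1' (value 1) x 16^3 = 4096
  Digit 'a' (value 10) x 16^2 = 2560
  Digit '9' (value 9) x 16^1 = 144
  Digit '2' (value 2) x 16^0 = 2
Sum = 6802

6802


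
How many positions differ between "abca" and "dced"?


Comparing "abca" and "dced" position by position:
  Position 0: 'a' vs 'd' => DIFFER
  Position 1: 'b' vs 'c' => DIFFER
  Position 2: 'c' vs 'e' => DIFFER
  Position 3: 'a' vs 'd' => DIFFER
Positions that differ: 4

4


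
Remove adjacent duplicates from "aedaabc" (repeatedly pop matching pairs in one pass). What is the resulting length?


Input: aedaabc
Stack-based adjacent duplicate removal:
  Read 'a': push. Stack: a
  Read 'e': push. Stack: ae
  Read 'd': push. Stack: aed
  Read 'a': push. Stack: aeda
  Read 'a': matches stack top 'a' => pop. Stack: aed
  Read 'b': push. Stack: aedb
  Read 'c': push. Stack: aedbc
Final stack: "aedbc" (length 5)

5


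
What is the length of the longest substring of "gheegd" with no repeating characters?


Input: "gheegd"
Sliding window (track last position of each char):
  Position 0 ('g'): window [0,0] length 1 -- new best
  Position 1 ('h'): window [0,1] length 2 -- new best
  Position 2 ('e'): window [0,2] length 3 -- new best
  Position 3 ('e'): repeat (last at 2), move window start to 3
  Position 3 ('e'): window [3,3] length 1
  Position 4 ('g'): window [3,4] length 2
  Position 5 ('d'): window [3,5] length 3
Longest substring with no repeats: "ghe" with length 3

3


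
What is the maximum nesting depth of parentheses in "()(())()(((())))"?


Input: "()(())()(((())))"
Tracking depth:
  Position 0 '(': depth becomes 1
  Position 1 ')': depth becomes 0
  Position 2 '(': depth becomes 1
  Position 3 '(': depth becomes 2
  Position 4 ')': depth becomes 1
  Position 5 ')': depth becomes 0
  Position 6 '(': depth becomes 1
  Position 7 ')': depth becomes 0
  Position 8 '(': depth becomes 1
  Position 9 '(': depth becomes 2
  Position 10 '(': depth becomes 3
  Position 11 '(': depth becomes 4
  Position 12 ')': depth becomes 3
  Position 13 ')': depth becomes 2
  Position 14 ')': depth becomes 1
  Position 15 ')': depth becomes 0
Maximum depth reached: 4

4


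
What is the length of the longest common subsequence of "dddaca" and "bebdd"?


LCS of "dddaca" and "bebdd"
DP table:
           b    e    b    d    d
      0    0    0    0    0    0
  d   0    0    0    0    1    1
  d   0    0    0    0    1    2
  d   0    0    0    0    1    2
  a   0    0    0    0    1    2
  c   0    0    0    0    1    2
  a   0    0    0    0    1    2
LCS length = dp[6][5] = 2

2


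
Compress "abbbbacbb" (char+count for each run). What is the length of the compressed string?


Input: abbbbacbb
Runs:
  'a' x 1 => "a1"
  'b' x 4 => "b4"
  'a' x 1 => "a1"
  'c' x 1 => "c1"
  'b' x 2 => "b2"
Compressed: "a1b4a1c1b2"
Compressed length: 10

10


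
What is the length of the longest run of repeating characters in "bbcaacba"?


Input: "bbcaacba"
Scanning for longest run:
  Position 1 ('b'): continues run of 'b', length=2
  Position 2 ('c'): new char, reset run to 1
  Position 3 ('a'): new char, reset run to 1
  Position 4 ('a'): continues run of 'a', length=2
  Position 5 ('c'): new char, reset run to 1
  Position 6 ('b'): new char, reset run to 1
  Position 7 ('a'): new char, reset run to 1
Longest run: 'b' with length 2

2
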